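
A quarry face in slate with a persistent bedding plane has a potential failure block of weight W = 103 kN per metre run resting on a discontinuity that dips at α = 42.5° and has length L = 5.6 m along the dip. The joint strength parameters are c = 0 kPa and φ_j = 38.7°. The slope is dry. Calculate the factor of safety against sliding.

Resolving the block weight along and normal to the plane and applying the Mohr–Coulomb strength on the joint:
N' = W cosα = 103·cos42.5° = 75.9 kN/m
Driving force T = W sinα = 103·sin42.5° = 69.6 kN/m
Resisting force R = c·L + N'·tanφ_j = 0·5.6 + 75.9·tan38.7° = 0.0 + 60.8 = 60.8 kN/m
FS = R / T = 60.8 / 69.6 = 0.874

FS = 0.87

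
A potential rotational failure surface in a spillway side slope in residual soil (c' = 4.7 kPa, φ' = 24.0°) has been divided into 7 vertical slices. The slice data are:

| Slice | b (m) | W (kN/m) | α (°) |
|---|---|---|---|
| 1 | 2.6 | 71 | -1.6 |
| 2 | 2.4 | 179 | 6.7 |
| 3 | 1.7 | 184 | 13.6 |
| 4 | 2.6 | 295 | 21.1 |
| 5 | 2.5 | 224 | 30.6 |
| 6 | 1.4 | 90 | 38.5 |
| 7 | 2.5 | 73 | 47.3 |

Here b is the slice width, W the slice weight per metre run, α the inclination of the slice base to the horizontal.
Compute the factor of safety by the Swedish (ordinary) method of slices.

FS = 1.37

Ordinary method of slices: FS = Σ[c'·Δl_i + (W_i cosα_i)·tanφ'] / Σ W_i sinα_i, with Δl_i = b_i / cosα_i.
Slice 1: Δl = 2.6/cos(-1.6°) = 2.601 m; N'_1 = 71·cos(-1.6°) = 71.0; c'Δl = 12.22; W sinα = -2.0
Slice 2: Δl = 2.4/cos6.7° = 2.417 m; N'_2 = 179·cos6.7° = 177.8; c'Δl = 11.36; W sinα = 20.9
Slice 3: Δl = 1.7/cos13.6° = 1.749 m; N'_3 = 184·cos13.6° = 178.8; c'Δl = 8.22; W sinα = 43.3
Slice 4: Δl = 2.6/cos21.1° = 2.787 m; N'_4 = 295·cos21.1° = 275.2; c'Δl = 13.10; W sinα = 106.2
Slice 5: Δl = 2.5/cos30.6° = 2.904 m; N'_5 = 224·cos30.6° = 192.8; c'Δl = 13.65; W sinα = 114.0
Slice 6: Δl = 1.4/cos38.5° = 1.789 m; N'_6 = 90·cos38.5° = 70.4; c'Δl = 8.41; W sinα = 56.0
Slice 7: Δl = 2.5/cos47.3° = 3.686 m; N'_7 = 73·cos47.3° = 49.5; c'Δl = 17.33; W sinα = 53.6
Σc'Δl = 84.3 kN/m; ΣN' = 1015.6 kN/m; ΣW sinα = 392.1 kN/m
Resisting = 84.3 + 1015.6·tan24.0° = 84.3 + 452.2 = 536.4 kN/m
FS = 536.4 / 392.1 = 1.368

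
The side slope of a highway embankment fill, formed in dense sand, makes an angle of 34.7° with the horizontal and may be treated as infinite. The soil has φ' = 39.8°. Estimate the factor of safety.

FS = 1.20

For a dry cohesionless infinite slope the factor of safety is FS = tanφ' / tanβ.
FS = tan39.8° / tan34.7° = 0.8332 / 0.6924 = 1.203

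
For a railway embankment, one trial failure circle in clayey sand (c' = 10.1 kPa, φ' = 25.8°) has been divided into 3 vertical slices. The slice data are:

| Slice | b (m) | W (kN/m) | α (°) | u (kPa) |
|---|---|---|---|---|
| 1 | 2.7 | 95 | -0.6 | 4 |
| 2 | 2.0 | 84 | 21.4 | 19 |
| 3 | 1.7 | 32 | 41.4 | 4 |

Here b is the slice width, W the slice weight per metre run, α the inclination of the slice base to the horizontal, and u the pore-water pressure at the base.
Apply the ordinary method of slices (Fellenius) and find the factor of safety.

Ordinary method of slices: FS = Σ[c'·Δl_i + (W_i cosα_i − u_i·Δl_i)·tanφ'] / Σ W_i sinα_i, with Δl_i = b_i / cosα_i.
Slice 1: Δl = 2.7/cos(-0.6°) = 2.700 m; N'_1 = 95·cos(-0.6°) − 4·2.700 = 84.2; c'Δl = 27.27; W sinα = -1.0
Slice 2: Δl = 2.0/cos21.4° = 2.148 m; N'_2 = 84·cos21.4° − 19·2.148 = 37.4; c'Δl = 21.70; W sinα = 30.6
Slice 3: Δl = 1.7/cos41.4° = 2.266 m; N'_3 = 32·cos41.4° − 4·2.266 = 14.9; c'Δl = 22.89; W sinα = 21.2
Σc'Δl = 71.9 kN/m; ΣN' = 136.5 kN/m; ΣW sinα = 50.8 kN/m
Resisting = 71.9 + 136.5·tan25.8° = 71.9 + 66.0 = 137.9 kN/m
FS = 137.9 / 50.8 = 2.713

FS = 2.71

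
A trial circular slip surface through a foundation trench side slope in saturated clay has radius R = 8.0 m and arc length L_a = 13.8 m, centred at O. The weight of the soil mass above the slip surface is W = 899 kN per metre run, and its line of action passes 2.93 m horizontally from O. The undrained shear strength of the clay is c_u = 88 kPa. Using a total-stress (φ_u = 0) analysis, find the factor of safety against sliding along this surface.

Taking moments about the centre O, the resisting moment is provided by the undrained shear strength acting along the arc:
M_R = c_u·L_a·R = 88·13.80·8.0 = 9715.2 kN·m/m
M_D = W·d = 899·2.93 = 2634.1 kN·m/m
FS = M_R / M_D = 9715.2 / 2634.1 = 3.688

FS = 3.69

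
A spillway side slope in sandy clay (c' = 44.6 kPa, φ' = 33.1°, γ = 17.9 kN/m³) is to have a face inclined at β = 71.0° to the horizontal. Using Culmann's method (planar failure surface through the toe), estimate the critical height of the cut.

Culmann's analysis gives the critical failure plane at α_cr = (β + φ')/2 = (71.0 + 33.1)/2 = 52.0°, and the critical height
H_c = (4c'/γ) · sinβ cosφ' / [1 − cos(β − φ')]
    = (4·44.6/17.9) · sin71.0°·cos33.1° / [1 − cos(37.9°)]
    = 9.966 · 0.9455·0.8377 / [1 − 0.7891]
    = 9.966 · 0.7921 / 0.2109
    = 37.43 m

H_c = 37.43 m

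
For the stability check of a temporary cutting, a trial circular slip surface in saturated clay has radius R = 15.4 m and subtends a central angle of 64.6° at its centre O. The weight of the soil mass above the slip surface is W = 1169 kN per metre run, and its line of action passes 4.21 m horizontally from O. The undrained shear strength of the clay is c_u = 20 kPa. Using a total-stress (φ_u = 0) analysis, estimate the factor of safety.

FS = 1.09

Taking moments about the centre O, the resisting moment is provided by the undrained shear strength acting along the arc:
Arc length L_a = R·θ = 15.4·(64.6°·π/180) = 15.4·1.1275 = 17.36 m
M_R = c_u·L_a·R = 20·17.36·15.4 = 5347.9 kN·m/m
M_D = W·d = 1169·4.21 = 4921.5 kN·m/m
FS = M_R / M_D = 5347.9 / 4921.5 = 1.087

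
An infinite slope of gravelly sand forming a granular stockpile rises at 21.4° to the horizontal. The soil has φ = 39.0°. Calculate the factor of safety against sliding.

For a dry cohesionless infinite slope the factor of safety is FS = tanφ / tanβ.
FS = tan39.0° / tan21.4° = 0.8098 / 0.3919 = 2.066

FS = 2.07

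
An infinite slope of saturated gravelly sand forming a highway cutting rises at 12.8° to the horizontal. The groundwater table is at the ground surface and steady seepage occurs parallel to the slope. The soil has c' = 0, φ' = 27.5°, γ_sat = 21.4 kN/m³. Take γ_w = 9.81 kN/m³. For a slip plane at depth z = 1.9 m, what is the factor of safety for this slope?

With seepage parallel to the slope and the water table at the surface, the effective normal stress on the slip plane uses the buoyant unit weight γ' = γ_sat − γ_w while the driving shear stress uses γ_sat:
FS = [c' + γ' z cos²β tanφ'] / [γ_sat z sinβ cosβ]
(For c' = 0 this reduces to FS = (γ'/γ_sat)·tanφ'/tanβ.)
γ' = 21.4 − 9.81 = 11.59 kN/m³
Numerator = 0.0 + 11.59·1.9·cos²12.8°·tan27.5° = 0.0 + 11.59·1.9·0.9509·0.5206 = 10.901 kPa
Denominator = 21.4·1.9·sin12.8°·cos12.8° = 21.4·1.9·0.2215·0.9751 = 8.784 kPa
FS = 10.901 / 8.784 = 1.241

FS = 1.24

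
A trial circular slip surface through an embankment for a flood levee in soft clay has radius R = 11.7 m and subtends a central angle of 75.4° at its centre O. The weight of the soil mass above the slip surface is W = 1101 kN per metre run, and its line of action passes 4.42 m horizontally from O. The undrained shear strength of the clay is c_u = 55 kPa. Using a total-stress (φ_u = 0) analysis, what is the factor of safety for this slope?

FS = 2.04

Taking moments about the centre O, the resisting moment is provided by the undrained shear strength acting along the arc:
Arc length L_a = R·θ = 11.7·(75.4°·π/180) = 11.7·1.3160 = 15.40 m
M_R = c_u·L_a·R = 55·15.40·11.7 = 9907.9 kN·m/m
M_D = W·d = 1101·4.42 = 4866.4 kN·m/m
FS = M_R / M_D = 9907.9 / 4866.4 = 2.036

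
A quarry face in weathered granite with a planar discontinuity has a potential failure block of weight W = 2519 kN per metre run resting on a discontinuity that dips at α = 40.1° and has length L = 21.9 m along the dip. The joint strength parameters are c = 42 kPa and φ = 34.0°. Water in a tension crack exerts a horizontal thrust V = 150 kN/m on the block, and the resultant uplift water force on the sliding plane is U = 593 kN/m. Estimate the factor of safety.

FS = 1.01

Resolving the block weight along and normal to the plane and applying the Mohr–Coulomb strength on the joint:
N' = W cosα − U − V sinα = 2519·cos40.1° − 593 − 150·sin40.1° = 1237.2 kN/m
Driving force T = W sinα + V cosα = 2519·sin40.1° + 150·cos40.1° = 1737.3 kN/m
Resisting force R = c·L + N'·tanφ = 42·21.9 + 1237.2·tan34.0° = 919.8 + 834.5 = 1754.3 kN/m
FS = R / T = 1754.3 / 1737.3 = 1.010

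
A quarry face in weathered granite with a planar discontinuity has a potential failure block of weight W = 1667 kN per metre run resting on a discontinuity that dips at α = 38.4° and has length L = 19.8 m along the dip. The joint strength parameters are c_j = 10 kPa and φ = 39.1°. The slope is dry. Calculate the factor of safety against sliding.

Resolving the block weight along and normal to the plane and applying the Mohr–Coulomb strength on the joint:
N' = W cosα = 1667·cos38.4° = 1306.4 kN/m
Driving force T = W sinα = 1667·sin38.4° = 1035.5 kN/m
Resisting force R = c_j·L + N'·tanφ = 10·19.8 + 1306.4·tan39.1° = 198.0 + 1061.7 = 1259.7 kN/m
FS = R / T = 1259.7 / 1035.5 = 1.217

FS = 1.22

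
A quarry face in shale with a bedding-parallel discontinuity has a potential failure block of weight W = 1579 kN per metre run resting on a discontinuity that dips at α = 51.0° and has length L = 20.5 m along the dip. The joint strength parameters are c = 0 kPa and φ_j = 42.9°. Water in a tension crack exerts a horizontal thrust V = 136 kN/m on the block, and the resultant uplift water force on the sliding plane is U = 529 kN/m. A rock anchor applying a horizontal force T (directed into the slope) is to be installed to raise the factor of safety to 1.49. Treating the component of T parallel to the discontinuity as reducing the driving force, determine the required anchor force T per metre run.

Resolving forces along and normal to the sliding plane, with the horizontal anchor force T adding T·sinα to the effective normal force and T·cosα acting up the plane against the driving force:
FS = [cL + (W cosα − U − V sinα + T sinα) tanφ_j] / [W sinα + V cosα − T cosα]
Without the anchor: N' = 359.0 kN/m, driving T_d = 1312.7 kN/m, resisting R = 0·20.5 + 359.0·tan42.9° = 333.6 kN/m, FS = 0.25.
Setting FS = 1.49 and solving for T:
1.49·(1312.7 − T cos51.0°) = 333.6 + T sin51.0°·tan42.9°
T·(sin51.0°·tan42.9° + 1.49·cos51.0°) = 1.49·1312.7 − 333.6
T·(0.7771·0.9293 + 1.49·0.6293) = 1955.9 − 333.6 = 1622.3
T·1.6599 = 1622.3
T = 977.4 kN/m

T = 977 kN/m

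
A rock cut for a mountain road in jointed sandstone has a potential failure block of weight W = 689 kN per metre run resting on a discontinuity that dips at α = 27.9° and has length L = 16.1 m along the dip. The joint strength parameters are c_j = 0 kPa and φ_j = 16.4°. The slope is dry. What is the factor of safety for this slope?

Resolving the block weight along and normal to the plane and applying the Mohr–Coulomb strength on the joint:
N' = W cosα = 689·cos27.9° = 608.9 kN/m
Driving force T = W sinα = 689·sin27.9° = 322.4 kN/m
Resisting force R = c_j·L + N'·tanφ_j = 0·16.1 + 608.9·tan16.4° = 0.0 + 179.2 = 179.2 kN/m
FS = R / T = 179.2 / 322.4 = 0.556

FS = 0.56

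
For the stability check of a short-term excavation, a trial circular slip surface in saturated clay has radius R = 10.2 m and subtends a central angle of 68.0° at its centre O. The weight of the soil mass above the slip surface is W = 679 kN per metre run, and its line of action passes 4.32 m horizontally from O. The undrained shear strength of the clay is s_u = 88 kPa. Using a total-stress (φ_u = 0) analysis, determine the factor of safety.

Taking moments about the centre O, the resisting moment is provided by the undrained shear strength acting along the arc:
Arc length L_a = R·θ = 10.2·(68.0°·π/180) = 10.2·1.1868 = 12.11 m
M_R = s_u·L_a·R = 88·12.11·10.2 = 10866.0 kN·m/m
M_D = W·d = 679·4.32 = 2933.3 kN·m/m
FS = M_R / M_D = 10866.0 / 2933.3 = 3.704

FS = 3.70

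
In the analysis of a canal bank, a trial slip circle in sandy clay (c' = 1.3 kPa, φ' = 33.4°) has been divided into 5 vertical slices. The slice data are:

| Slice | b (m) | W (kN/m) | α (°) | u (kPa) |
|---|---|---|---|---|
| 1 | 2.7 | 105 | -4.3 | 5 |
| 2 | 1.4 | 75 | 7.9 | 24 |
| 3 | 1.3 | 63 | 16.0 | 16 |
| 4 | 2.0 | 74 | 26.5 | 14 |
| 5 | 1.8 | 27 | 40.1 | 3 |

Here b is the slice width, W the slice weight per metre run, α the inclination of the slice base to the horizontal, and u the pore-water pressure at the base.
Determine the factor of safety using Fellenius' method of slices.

FS = 2.24

Ordinary method of slices: FS = Σ[c'·Δl_i + (W_i cosα_i − u_i·Δl_i)·tanφ'] / Σ W_i sinα_i, with Δl_i = b_i / cosα_i.
Slice 1: Δl = 2.7/cos(-4.3°) = 2.708 m; N'_1 = 105·cos(-4.3°) − 5·2.708 = 91.2; c'Δl = 3.52; W sinα = -7.9
Slice 2: Δl = 1.4/cos7.9° = 1.413 m; N'_2 = 75·cos7.9° − 24·1.413 = 40.4; c'Δl = 1.84; W sinα = 10.3
Slice 3: Δl = 1.3/cos16.0° = 1.352 m; N'_3 = 63·cos16.0° − 16·1.352 = 38.9; c'Δl = 1.76; W sinα = 17.4
Slice 4: Δl = 2.0/cos26.5° = 2.235 m; N'_4 = 74·cos26.5° − 14·2.235 = 34.9; c'Δl = 2.91; W sinα = 33.0
Slice 5: Δl = 1.8/cos40.1° = 2.353 m; N'_5 = 27·cos40.1° − 3·2.353 = 13.6; c'Δl = 3.06; W sinα = 17.4
Σc'Δl = 13.1 kN/m; ΣN' = 219.0 kN/m; ΣW sinα = 70.2 kN/m
Resisting = 13.1 + 219.0·tan33.4° = 13.1 + 144.4 = 157.5 kN/m
FS = 157.5 / 70.2 = 2.243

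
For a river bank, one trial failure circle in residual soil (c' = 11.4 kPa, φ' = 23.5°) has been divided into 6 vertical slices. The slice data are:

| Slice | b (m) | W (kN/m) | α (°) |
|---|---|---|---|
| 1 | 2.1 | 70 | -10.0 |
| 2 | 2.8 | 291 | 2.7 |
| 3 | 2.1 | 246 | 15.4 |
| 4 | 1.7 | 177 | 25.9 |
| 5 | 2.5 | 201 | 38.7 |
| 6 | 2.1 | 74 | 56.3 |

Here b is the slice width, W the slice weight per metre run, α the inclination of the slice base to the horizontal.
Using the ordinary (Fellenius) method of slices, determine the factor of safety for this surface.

FS = 1.80

Ordinary method of slices: FS = Σ[c'·Δl_i + (W_i cosα_i)·tanφ'] / Σ W_i sinα_i, with Δl_i = b_i / cosα_i.
Slice 1: Δl = 2.1/cos(-10.0°) = 2.132 m; N'_1 = 70·cos(-10.0°) = 68.9; c'Δl = 24.31; W sinα = -12.2
Slice 2: Δl = 2.8/cos2.7° = 2.803 m; N'_2 = 291·cos2.7° = 290.7; c'Δl = 31.96; W sinα = 13.7
Slice 3: Δl = 2.1/cos15.4° = 2.178 m; N'_3 = 246·cos15.4° = 237.2; c'Δl = 24.83; W sinα = 65.3
Slice 4: Δl = 1.7/cos25.9° = 1.890 m; N'_4 = 177·cos25.9° = 159.2; c'Δl = 21.54; W sinα = 77.3
Slice 5: Δl = 2.5/cos38.7° = 3.203 m; N'_5 = 201·cos38.7° = 156.9; c'Δl = 36.52; W sinα = 125.7
Slice 6: Δl = 2.1/cos56.3° = 3.785 m; N'_6 = 74·cos56.3° = 41.1; c'Δl = 43.15; W sinα = 61.6
Σc'Δl = 182.3 kN/m; ΣN' = 953.9 kN/m; ΣW sinα = 331.4 kN/m
Resisting = 182.3 + 953.9·tan23.5° = 182.3 + 414.8 = 597.1 kN/m
FS = 597.1 / 331.4 = 1.802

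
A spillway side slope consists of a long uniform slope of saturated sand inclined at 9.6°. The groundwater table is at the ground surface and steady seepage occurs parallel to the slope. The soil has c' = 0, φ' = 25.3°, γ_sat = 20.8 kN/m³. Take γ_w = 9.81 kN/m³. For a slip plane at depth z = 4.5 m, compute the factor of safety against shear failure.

FS = 1.48

With seepage parallel to the slope and the water table at the surface, the effective normal stress on the slip plane uses the buoyant unit weight γ' = γ_sat − γ_w while the driving shear stress uses γ_sat:
FS = [c' + γ' z cos²β tanφ'] / [γ_sat z sinβ cosβ]
(For c' = 0 this reduces to FS = (γ'/γ_sat)·tanφ'/tanβ.)
γ' = 20.8 − 9.81 = 10.99 kN/m³
Numerator = 0.0 + 10.99·4.5·cos²9.6°·tan25.3° = 0.0 + 10.99·4.5·0.9722·0.4727 = 22.727 kPa
Denominator = 20.8·4.5·sin9.6°·cos9.6° = 20.8·4.5·0.1668·0.9860 = 15.391 kPa
FS = 22.727 / 15.391 = 1.477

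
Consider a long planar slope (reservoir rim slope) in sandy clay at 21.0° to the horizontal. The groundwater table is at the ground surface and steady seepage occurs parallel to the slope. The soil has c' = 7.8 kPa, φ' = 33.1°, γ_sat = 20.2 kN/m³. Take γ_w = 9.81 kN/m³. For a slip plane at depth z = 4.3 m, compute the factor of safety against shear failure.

With seepage parallel to the slope and the water table at the surface, the effective normal stress on the slip plane uses the buoyant unit weight γ' = γ_sat − γ_w while the driving shear stress uses γ_sat:
FS = [c' + γ' z cos²β tanφ'] / [γ_sat z sinβ cosβ]
γ' = 20.2 − 9.81 = 10.39 kN/m³
Numerator = 7.8 + 10.39·4.3·cos²21.0°·tan33.1° = 7.8 + 10.39·4.3·0.8716·0.6519 = 33.184 kPa
Denominator = 20.2·4.3·sin21.0°·cos21.0° = 20.2·4.3·0.3584·0.9336 = 29.060 kPa
FS = 33.184 / 29.060 = 1.142

FS = 1.14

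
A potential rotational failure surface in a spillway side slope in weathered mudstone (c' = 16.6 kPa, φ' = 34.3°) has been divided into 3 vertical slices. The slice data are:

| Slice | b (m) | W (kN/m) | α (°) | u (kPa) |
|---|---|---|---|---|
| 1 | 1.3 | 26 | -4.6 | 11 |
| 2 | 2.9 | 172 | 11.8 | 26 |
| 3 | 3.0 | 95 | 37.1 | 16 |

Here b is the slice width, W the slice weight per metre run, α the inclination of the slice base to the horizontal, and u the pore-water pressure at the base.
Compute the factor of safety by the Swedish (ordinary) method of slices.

FS = 2.37

Ordinary method of slices: FS = Σ[c'·Δl_i + (W_i cosα_i − u_i·Δl_i)·tanφ'] / Σ W_i sinα_i, with Δl_i = b_i / cosα_i.
Slice 1: Δl = 1.3/cos(-4.6°) = 1.304 m; N'_1 = 26·cos(-4.6°) − 11·1.304 = 11.6; c'Δl = 21.65; W sinα = -2.1
Slice 2: Δl = 2.9/cos11.8° = 2.963 m; N'_2 = 172·cos11.8° − 26·2.963 = 91.3; c'Δl = 49.18; W sinα = 35.2
Slice 3: Δl = 3.0/cos37.1° = 3.761 m; N'_3 = 95·cos37.1° − 16·3.761 = 15.6; c'Δl = 62.44; W sinα = 57.3
Σc'Δl = 133.3 kN/m; ΣN' = 118.5 kN/m; ΣW sinα = 90.4 kN/m
Resisting = 133.3 + 118.5·tan34.3° = 133.3 + 80.8 = 214.1 kN/m
FS = 214.1 / 90.4 = 2.369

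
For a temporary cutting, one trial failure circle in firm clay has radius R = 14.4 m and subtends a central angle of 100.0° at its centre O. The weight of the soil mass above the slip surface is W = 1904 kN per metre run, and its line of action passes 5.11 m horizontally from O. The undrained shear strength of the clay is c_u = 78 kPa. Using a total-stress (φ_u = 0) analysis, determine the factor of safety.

Taking moments about the centre O, the resisting moment is provided by the undrained shear strength acting along the arc:
Arc length L_a = R·θ = 14.4·(100.0°·π/180) = 14.4·1.7453 = 25.13 m
M_R = c_u·L_a·R = 78·25.13·14.4 = 28229.1 kN·m/m
M_D = W·d = 1904·5.11 = 9729.4 kN·m/m
FS = M_R / M_D = 28229.1 / 9729.4 = 2.901

FS = 2.90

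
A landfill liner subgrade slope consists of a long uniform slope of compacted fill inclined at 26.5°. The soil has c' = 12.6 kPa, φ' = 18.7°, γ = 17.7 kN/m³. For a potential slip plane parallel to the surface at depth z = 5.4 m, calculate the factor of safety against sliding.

For an infinite slope with a slip plane parallel to the surface (no pore pressure): FS = [c' + γz cos²β tanφ'] / [γz sinβ cosβ].
γz = 17.7·5.4 = 95.58 kN/m²
Numerator = 12.6 + 95.58·cos²26.5°·tan18.7° = 12.6 + 95.58·0.8009·0.3385 = 38.511 kPa
Denominator = 95.58·sin26.5°·cos26.5° = 95.58·0.4462·0.8949 = 38.167 kPa
FS = 38.511 / 38.167 = 1.009

FS = 1.01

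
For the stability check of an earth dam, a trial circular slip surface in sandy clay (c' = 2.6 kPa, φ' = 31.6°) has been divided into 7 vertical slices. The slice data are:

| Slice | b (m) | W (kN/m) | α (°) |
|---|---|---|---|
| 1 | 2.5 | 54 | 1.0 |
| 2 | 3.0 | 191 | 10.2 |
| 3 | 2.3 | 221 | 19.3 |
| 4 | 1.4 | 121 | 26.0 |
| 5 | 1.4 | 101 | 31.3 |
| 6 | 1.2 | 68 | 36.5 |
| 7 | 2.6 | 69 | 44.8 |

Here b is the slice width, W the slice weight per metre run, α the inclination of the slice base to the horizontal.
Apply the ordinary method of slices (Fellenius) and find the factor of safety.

FS = 1.66

Ordinary method of slices: FS = Σ[c'·Δl_i + (W_i cosα_i)·tanφ'] / Σ W_i sinα_i, with Δl_i = b_i / cosα_i.
Slice 1: Δl = 2.5/cos1.0° = 2.500 m; N'_1 = 54·cos1.0° = 54.0; c'Δl = 6.50; W sinα = 0.9
Slice 2: Δl = 3.0/cos10.2° = 3.048 m; N'_2 = 191·cos10.2° = 188.0; c'Δl = 7.93; W sinα = 33.8
Slice 3: Δl = 2.3/cos19.3° = 2.437 m; N'_3 = 221·cos19.3° = 208.6; c'Δl = 6.34; W sinα = 73.0
Slice 4: Δl = 1.4/cos26.0° = 1.558 m; N'_4 = 121·cos26.0° = 108.8; c'Δl = 4.05; W sinα = 53.0
Slice 5: Δl = 1.4/cos31.3° = 1.638 m; N'_5 = 101·cos31.3° = 86.3; c'Δl = 4.26; W sinα = 52.5
Slice 6: Δl = 1.2/cos36.5° = 1.493 m; N'_6 = 68·cos36.5° = 54.7; c'Δl = 3.88; W sinα = 40.4
Slice 7: Δl = 2.6/cos44.8° = 3.664 m; N'_7 = 69·cos44.8° = 49.0; c'Δl = 9.53; W sinα = 48.6
Σc'Δl = 42.5 kN/m; ΣN' = 749.2 kN/m; ΣW sinα = 302.4 kN/m
Resisting = 42.5 + 749.2·tan31.6° = 42.5 + 460.9 = 503.4 kN/m
FS = 503.4 / 302.4 = 1.665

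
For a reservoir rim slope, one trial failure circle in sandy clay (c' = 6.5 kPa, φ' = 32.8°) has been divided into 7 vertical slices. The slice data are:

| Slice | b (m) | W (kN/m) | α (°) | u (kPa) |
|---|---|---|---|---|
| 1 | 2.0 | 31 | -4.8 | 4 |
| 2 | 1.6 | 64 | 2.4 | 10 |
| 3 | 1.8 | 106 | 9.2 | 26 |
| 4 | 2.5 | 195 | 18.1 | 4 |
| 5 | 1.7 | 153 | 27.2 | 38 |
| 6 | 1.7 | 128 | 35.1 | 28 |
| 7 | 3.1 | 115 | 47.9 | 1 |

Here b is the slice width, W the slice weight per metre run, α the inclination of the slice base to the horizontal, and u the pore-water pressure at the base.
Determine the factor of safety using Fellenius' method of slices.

FS = 1.37

Ordinary method of slices: FS = Σ[c'·Δl_i + (W_i cosα_i − u_i·Δl_i)·tanφ'] / Σ W_i sinα_i, with Δl_i = b_i / cosα_i.
Slice 1: Δl = 2.0/cos(-4.8°) = 2.007 m; N'_1 = 31·cos(-4.8°) − 4·2.007 = 22.9; c'Δl = 13.05; W sinα = -2.6
Slice 2: Δl = 1.6/cos2.4° = 1.601 m; N'_2 = 64·cos2.4° − 10·1.601 = 47.9; c'Δl = 10.41; W sinα = 2.7
Slice 3: Δl = 1.8/cos9.2° = 1.823 m; N'_3 = 106·cos9.2° − 26·1.823 = 57.2; c'Δl = 11.85; W sinα = 16.9
Slice 4: Δl = 2.5/cos18.1° = 2.630 m; N'_4 = 195·cos18.1° − 4·2.630 = 174.8; c'Δl = 17.10; W sinα = 60.6
Slice 5: Δl = 1.7/cos27.2° = 1.911 m; N'_5 = 153·cos27.2° − 38·1.911 = 63.4; c'Δl = 12.42; W sinα = 69.9
Slice 6: Δl = 1.7/cos35.1° = 2.078 m; N'_6 = 128·cos35.1° − 28·2.078 = 46.5; c'Δl = 13.51; W sinα = 73.6
Slice 7: Δl = 3.1/cos47.9° = 4.624 m; N'_7 = 115·cos47.9° − 1·4.624 = 72.5; c'Δl = 30.06; W sinα = 85.3
Σc'Δl = 108.4 kN/m; ΣN' = 485.3 kN/m; ΣW sinα = 306.5 kN/m
Resisting = 108.4 + 485.3·tan32.8° = 108.4 + 312.8 = 421.2 kN/m
FS = 421.2 / 306.5 = 1.374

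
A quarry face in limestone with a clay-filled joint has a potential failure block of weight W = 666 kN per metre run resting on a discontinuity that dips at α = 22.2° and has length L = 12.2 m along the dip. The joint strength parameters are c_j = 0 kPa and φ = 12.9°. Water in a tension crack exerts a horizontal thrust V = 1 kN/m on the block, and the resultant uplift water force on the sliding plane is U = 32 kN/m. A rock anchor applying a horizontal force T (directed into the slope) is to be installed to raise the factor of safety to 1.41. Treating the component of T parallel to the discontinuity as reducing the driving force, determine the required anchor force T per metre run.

T = 160 kN/m

Resolving forces along and normal to the sliding plane, with the horizontal anchor force T adding T·sinα to the effective normal force and T·cosα acting up the plane against the driving force:
FS = [c_jL + (W cosα − U − V sinα + T sinα) tanφ] / [W sinα + V cosα − T cosα]
Without the anchor: N' = 584.3 kN/m, driving T_d = 252.6 kN/m, resisting R = 0·12.2 + 584.3·tan12.9° = 133.8 kN/m, FS = 0.53.
Setting FS = 1.41 and solving for T:
1.41·(252.6 − T cos22.2°) = 133.8 + T sin22.2°·tan12.9°
T·(sin22.2°·tan12.9° + 1.41·cos22.2°) = 1.41·252.6 − 133.8
T·(0.3778·0.2290 + 1.41·0.9259) = 356.1 − 133.8 = 222.3
T·1.3920 = 222.3
T = 159.7 kN/m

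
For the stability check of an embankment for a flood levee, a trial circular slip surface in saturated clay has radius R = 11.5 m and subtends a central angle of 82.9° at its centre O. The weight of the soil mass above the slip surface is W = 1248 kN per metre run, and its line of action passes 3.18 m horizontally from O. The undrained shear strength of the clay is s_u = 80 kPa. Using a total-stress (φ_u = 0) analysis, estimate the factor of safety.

FS = 3.86

Taking moments about the centre O, the resisting moment is provided by the undrained shear strength acting along the arc:
Arc length L_a = R·θ = 11.5·(82.9°·π/180) = 11.5·1.4469 = 16.64 m
M_R = s_u·L_a·R = 80·16.64·11.5 = 15308.0 kN·m/m
M_D = W·d = 1248·3.18 = 3968.6 kN·m/m
FS = M_R / M_D = 15308.0 / 3968.6 = 3.857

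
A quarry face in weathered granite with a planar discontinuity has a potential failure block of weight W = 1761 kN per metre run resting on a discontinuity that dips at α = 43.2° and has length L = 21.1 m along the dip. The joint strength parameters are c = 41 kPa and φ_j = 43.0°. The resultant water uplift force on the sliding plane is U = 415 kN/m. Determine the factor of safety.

FS = 1.39

Resolving the block weight along and normal to the plane and applying the Mohr–Coulomb strength on the joint:
N' = W cosα − U = 1761·cos43.2° − 415 = 868.7 kN/m
Driving force T = W sinα = 1761·sin43.2° = 1205.5 kN/m
Resisting force R = c·L + N'·tanφ_j = 41·21.1 + 868.7·tan43.0° = 865.1 + 810.1 = 1675.2 kN/m
FS = R / T = 1675.2 / 1205.5 = 1.390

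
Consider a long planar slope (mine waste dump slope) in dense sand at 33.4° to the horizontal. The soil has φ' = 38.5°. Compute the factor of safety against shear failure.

For a dry cohesionless infinite slope the factor of safety is FS = tanφ' / tanβ.
FS = tan38.5° / tan33.4° = 0.7954 / 0.6594 = 1.206

FS = 1.21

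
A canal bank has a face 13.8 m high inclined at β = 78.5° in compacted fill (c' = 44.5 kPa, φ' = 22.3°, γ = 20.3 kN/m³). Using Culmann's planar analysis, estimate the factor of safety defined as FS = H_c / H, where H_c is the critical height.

FS = 1.30

H_c = (4c'/γ) · sinβ cosφ' / [1 − cos(β − φ')]
    = (4·44.5/20.3) · sin78.5°·cos22.3° / [1 − cos56.2°]
    = 8.768 · 0.9066 / 0.4437 = 17.92 m
FS = H_c / H = 17.92 / 13.8 = 1.298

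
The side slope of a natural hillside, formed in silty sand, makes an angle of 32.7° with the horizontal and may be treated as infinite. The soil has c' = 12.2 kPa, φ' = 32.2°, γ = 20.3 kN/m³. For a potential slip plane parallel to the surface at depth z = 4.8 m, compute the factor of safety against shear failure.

FS = 1.26

For an infinite slope with a slip plane parallel to the surface (no pore pressure): FS = [c' + γz cos²β tanφ'] / [γz sinβ cosβ].
γz = 20.3·4.8 = 97.44 kN/m²
Numerator = 12.2 + 97.44·cos²32.7°·tan32.2° = 12.2 + 97.44·0.7081·0.6297 = 55.652 kPa
Denominator = 97.44·sin32.7°·cos32.7° = 97.44·0.5402·0.8415 = 44.298 kPa
FS = 55.652 / 44.298 = 1.256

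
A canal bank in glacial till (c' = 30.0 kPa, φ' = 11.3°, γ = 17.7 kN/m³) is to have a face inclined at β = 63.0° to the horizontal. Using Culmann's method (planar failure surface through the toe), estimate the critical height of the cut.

H_c = 15.58 m

Culmann's analysis gives the critical failure plane at α_cr = (β + φ')/2 = (63.0 + 11.3)/2 = 37.1°, and the critical height
H_c = (4c'/γ) · sinβ cosφ' / [1 − cos(β − φ')]
    = (4·30.0/17.7) · sin63.0°·cos11.3° / [1 − cos(51.7°)]
    = 6.780 · 0.8910·0.9806 / [1 − 0.6198]
    = 6.780 · 0.8737 / 0.3802
    = 15.58 m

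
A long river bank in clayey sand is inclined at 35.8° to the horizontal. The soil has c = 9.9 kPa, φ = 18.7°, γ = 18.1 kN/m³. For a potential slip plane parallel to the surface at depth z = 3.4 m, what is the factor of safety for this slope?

For an infinite slope with a slip plane parallel to the surface (no pore pressure): FS = [c + γz cos²β tanφ] / [γz sinβ cosβ].
γz = 18.1·3.4 = 61.54 kN/m²
Numerator = 9.9 + 61.54·cos²35.8°·tan18.7° = 9.9 + 61.54·0.6578·0.3385 = 23.603 kPa
Denominator = 61.54·sin35.8°·cos35.8° = 61.54·0.5850·0.8111 = 29.197 kPa
FS = 23.603 / 29.197 = 0.808

FS = 0.81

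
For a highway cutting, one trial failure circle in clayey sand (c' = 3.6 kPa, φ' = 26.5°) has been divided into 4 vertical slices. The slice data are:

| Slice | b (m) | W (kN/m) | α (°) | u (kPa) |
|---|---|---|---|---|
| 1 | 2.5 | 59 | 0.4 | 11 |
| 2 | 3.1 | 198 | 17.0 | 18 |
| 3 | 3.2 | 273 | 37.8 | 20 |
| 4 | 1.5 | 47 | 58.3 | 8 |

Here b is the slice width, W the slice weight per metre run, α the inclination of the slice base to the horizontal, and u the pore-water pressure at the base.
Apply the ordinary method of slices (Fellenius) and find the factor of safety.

Ordinary method of slices: FS = Σ[c'·Δl_i + (W_i cosα_i − u_i·Δl_i)·tanφ'] / Σ W_i sinα_i, with Δl_i = b_i / cosα_i.
Slice 1: Δl = 2.5/cos0.4° = 2.500 m; N'_1 = 59·cos0.4° − 11·2.500 = 31.5; c'Δl = 9.00; W sinα = 0.4
Slice 2: Δl = 3.1/cos17.0° = 3.242 m; N'_2 = 198·cos17.0° − 18·3.242 = 131.0; c'Δl = 11.67; W sinα = 57.9
Slice 3: Δl = 3.2/cos37.8° = 4.050 m; N'_3 = 273·cos37.8° − 20·4.050 = 134.7; c'Δl = 14.58; W sinα = 167.3
Slice 4: Δl = 1.5/cos58.3° = 2.855 m; N'_4 = 47·cos58.3° − 8·2.855 = 1.9; c'Δl = 10.28; W sinα = 40.0
Σc'Δl = 45.5 kN/m; ΣN' = 299.1 kN/m; ΣW sinα = 265.6 kN/m
Resisting = 45.5 + 299.1·tan26.5° = 45.5 + 149.1 = 194.6 kN/m
FS = 194.6 / 265.6 = 0.733

FS = 0.73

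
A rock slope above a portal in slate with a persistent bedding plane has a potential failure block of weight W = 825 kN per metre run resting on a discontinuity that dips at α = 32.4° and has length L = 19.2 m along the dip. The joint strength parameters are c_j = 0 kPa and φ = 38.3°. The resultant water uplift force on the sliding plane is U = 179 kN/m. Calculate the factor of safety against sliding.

FS = 0.92

Resolving the block weight along and normal to the plane and applying the Mohr–Coulomb strength on the joint:
N' = W cosα − U = 825·cos32.4° − 179 = 517.6 kN/m
Driving force T = W sinα = 825·sin32.4° = 442.1 kN/m
Resisting force R = c_j·L + N'·tanφ = 0·19.2 + 517.6·tan38.3° = 0.0 + 408.8 = 408.8 kN/m
FS = R / T = 408.8 / 442.1 = 0.925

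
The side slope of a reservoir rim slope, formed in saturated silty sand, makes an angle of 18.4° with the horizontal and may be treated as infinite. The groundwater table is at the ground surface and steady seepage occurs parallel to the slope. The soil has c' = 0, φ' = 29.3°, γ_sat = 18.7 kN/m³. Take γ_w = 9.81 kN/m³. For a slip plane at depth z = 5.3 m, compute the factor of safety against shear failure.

With seepage parallel to the slope and the water table at the surface, the effective normal stress on the slip plane uses the buoyant unit weight γ' = γ_sat − γ_w while the driving shear stress uses γ_sat:
FS = [c' + γ' z cos²β tanφ'] / [γ_sat z sinβ cosβ]
(For c' = 0 this reduces to FS = (γ'/γ_sat)·tanφ'/tanβ.)
γ' = 18.7 − 9.81 = 8.89 kN/m³
Numerator = 0.0 + 8.89·5.3·cos²18.4°·tan29.3° = 0.0 + 8.89·5.3·0.9004·0.5612 = 23.806 kPa
Denominator = 18.7·5.3·sin18.4°·cos18.4° = 18.7·5.3·0.3156·0.9489 = 29.685 kPa
FS = 23.806 / 29.685 = 0.802

FS = 0.80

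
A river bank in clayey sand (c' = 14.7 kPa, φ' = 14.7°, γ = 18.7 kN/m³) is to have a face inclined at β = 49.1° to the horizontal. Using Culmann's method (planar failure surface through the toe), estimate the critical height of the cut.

H_c = 13.15 m

Culmann's analysis gives the critical failure plane at α_cr = (β + φ')/2 = (49.1 + 14.7)/2 = 31.9°, and the critical height
H_c = (4c'/γ) · sinβ cosφ' / [1 − cos(β − φ')]
    = (4·14.7/18.7) · sin49.1°·cos14.7° / [1 − cos(34.4°)]
    = 3.144 · 0.7559·0.9673 / [1 − 0.8251]
    = 3.144 · 0.7311 / 0.1749
    = 13.15 m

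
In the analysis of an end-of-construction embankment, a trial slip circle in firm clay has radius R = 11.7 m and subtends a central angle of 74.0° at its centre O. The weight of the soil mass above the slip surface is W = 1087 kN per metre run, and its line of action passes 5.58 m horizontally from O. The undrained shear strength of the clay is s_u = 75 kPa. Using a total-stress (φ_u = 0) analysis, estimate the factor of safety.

FS = 2.19

Taking moments about the centre O, the resisting moment is provided by the undrained shear strength acting along the arc:
Arc length L_a = R·θ = 11.7·(74.0°·π/180) = 11.7·1.2915 = 15.11 m
M_R = s_u·L_a·R = 75·15.11·11.7 = 13260.0 kN·m/m
M_D = W·d = 1087·5.58 = 6065.5 kN·m/m
FS = M_R / M_D = 13260.0 / 6065.5 = 2.186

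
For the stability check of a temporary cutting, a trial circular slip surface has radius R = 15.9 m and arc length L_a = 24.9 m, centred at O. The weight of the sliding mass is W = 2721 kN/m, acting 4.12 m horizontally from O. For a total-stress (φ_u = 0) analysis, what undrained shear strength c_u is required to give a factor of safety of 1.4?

c_u = 39.6 kPa

FS = c_u·L_a·R / (W·d), so c_u = FS·W·d / (L_a·R).
c_u = 1.4·2721·4.12 / (24.90·15.9) = 15694.7 / 395.91 = 39.64 kPa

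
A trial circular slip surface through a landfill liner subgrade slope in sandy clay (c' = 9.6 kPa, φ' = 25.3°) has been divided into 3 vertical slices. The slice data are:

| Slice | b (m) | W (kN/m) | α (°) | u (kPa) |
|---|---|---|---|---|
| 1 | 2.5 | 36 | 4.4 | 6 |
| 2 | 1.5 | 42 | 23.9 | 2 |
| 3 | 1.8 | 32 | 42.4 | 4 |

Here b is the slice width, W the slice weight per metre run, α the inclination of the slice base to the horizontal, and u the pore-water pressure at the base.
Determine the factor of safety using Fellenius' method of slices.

Ordinary method of slices: FS = Σ[c'·Δl_i + (W_i cosα_i − u_i·Δl_i)·tanφ'] / Σ W_i sinα_i, with Δl_i = b_i / cosα_i.
Slice 1: Δl = 2.5/cos4.4° = 2.507 m; N'_1 = 36·cos4.4° − 6·2.507 = 20.8; c'Δl = 24.07; W sinα = 2.8
Slice 2: Δl = 1.5/cos23.9° = 1.641 m; N'_2 = 42·cos23.9° − 2·1.641 = 35.1; c'Δl = 15.75; W sinα = 17.0
Slice 3: Δl = 1.8/cos42.4° = 2.438 m; N'_3 = 32·cos42.4° − 4·2.438 = 13.9; c'Δl = 23.40; W sinα = 21.6
Σc'Δl = 63.2 kN/m; ΣN' = 69.8 kN/m; ΣW sinα = 41.4 kN/m
Resisting = 63.2 + 69.8·tan25.3° = 63.2 + 33.0 = 96.2 kN/m
FS = 96.2 / 41.4 = 2.327

FS = 2.33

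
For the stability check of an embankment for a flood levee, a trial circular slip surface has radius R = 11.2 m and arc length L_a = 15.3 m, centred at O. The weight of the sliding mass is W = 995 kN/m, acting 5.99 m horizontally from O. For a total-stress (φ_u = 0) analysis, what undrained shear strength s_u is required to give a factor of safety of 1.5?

FS = s_u·L_a·R / (W·d), so s_u = FS·W·d / (L_a·R).
s_u = 1.5·995·5.99 / (15.30·11.2) = 8940.1 / 171.36 = 52.17 kPa

s_u = 52.2 kPa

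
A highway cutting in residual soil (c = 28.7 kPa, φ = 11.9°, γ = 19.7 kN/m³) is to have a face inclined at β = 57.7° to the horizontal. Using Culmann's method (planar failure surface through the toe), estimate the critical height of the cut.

Culmann's analysis gives the critical failure plane at α_cr = (β + φ)/2 = (57.7 + 11.9)/2 = 34.8°, and the critical height
H_c = (4c/γ) · sinβ cosφ / [1 − cos(β − φ)]
    = (4·28.7/19.7) · sin57.7°·cos11.9° / [1 − cos(45.8°)]
    = 5.827 · 0.8453·0.9785 / [1 − 0.6972]
    = 5.827 · 0.8271 / 0.3028
    = 15.92 m

H_c = 15.92 m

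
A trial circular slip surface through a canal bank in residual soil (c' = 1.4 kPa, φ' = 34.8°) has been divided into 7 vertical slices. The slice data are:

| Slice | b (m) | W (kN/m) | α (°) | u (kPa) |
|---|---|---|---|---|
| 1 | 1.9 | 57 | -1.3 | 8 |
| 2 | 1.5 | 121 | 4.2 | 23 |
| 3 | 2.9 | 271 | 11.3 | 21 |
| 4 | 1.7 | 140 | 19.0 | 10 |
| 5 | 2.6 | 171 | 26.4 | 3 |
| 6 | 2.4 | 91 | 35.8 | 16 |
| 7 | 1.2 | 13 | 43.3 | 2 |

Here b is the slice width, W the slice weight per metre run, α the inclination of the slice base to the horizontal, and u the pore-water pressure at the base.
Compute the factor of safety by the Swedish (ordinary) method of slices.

FS = 1.86

Ordinary method of slices: FS = Σ[c'·Δl_i + (W_i cosα_i − u_i·Δl_i)·tanφ'] / Σ W_i sinα_i, with Δl_i = b_i / cosα_i.
Slice 1: Δl = 1.9/cos(-1.3°) = 1.900 m; N'_1 = 57·cos(-1.3°) − 8·1.900 = 41.8; c'Δl = 2.66; W sinα = -1.3
Slice 2: Δl = 1.5/cos4.2° = 1.504 m; N'_2 = 121·cos4.2° − 23·1.504 = 86.1; c'Δl = 2.11; W sinα = 8.9
Slice 3: Δl = 2.9/cos11.3° = 2.957 m; N'_3 = 271·cos11.3° − 21·2.957 = 203.6; c'Δl = 4.14; W sinα = 53.1
Slice 4: Δl = 1.7/cos19.0° = 1.798 m; N'_4 = 140·cos19.0° − 10·1.798 = 114.4; c'Δl = 2.52; W sinα = 45.6
Slice 5: Δl = 2.6/cos26.4° = 2.903 m; N'_5 = 171·cos26.4° − 3·2.903 = 144.5; c'Δl = 4.06; W sinα = 76.0
Slice 6: Δl = 2.4/cos35.8° = 2.959 m; N'_6 = 91·cos35.8° − 16·2.959 = 26.5; c'Δl = 4.14; W sinα = 53.2
Slice 7: Δl = 1.2/cos43.3° = 1.649 m; N'_7 = 13·cos43.3° − 2·1.649 = 6.2; c'Δl = 2.31; W sinα = 8.9
Σc'Δl = 21.9 kN/m; ΣN' = 623.0 kN/m; ΣW sinα = 244.4 kN/m
Resisting = 21.9 + 623.0·tan34.8° = 21.9 + 433.0 = 454.9 kN/m
FS = 454.9 / 244.4 = 1.861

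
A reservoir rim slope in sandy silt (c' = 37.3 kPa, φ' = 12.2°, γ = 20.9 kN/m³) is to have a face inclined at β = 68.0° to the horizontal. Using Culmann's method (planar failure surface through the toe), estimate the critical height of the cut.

Culmann's analysis gives the critical failure plane at α_cr = (β + φ')/2 = (68.0 + 12.2)/2 = 40.1°, and the critical height
H_c = (4c'/γ) · sinβ cosφ' / [1 − cos(β − φ')]
    = (4·37.3/20.9) · sin68.0°·cos12.2° / [1 − cos(55.8°)]
    = 7.139 · 0.9272·0.9774 / [1 − 0.5621]
    = 7.139 · 0.9062 / 0.4379
    = 14.77 m

H_c = 14.77 m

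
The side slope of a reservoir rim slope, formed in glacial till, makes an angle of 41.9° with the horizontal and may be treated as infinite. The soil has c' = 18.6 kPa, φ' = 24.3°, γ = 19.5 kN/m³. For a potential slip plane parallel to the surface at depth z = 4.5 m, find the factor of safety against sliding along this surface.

FS = 0.93

For an infinite slope with a slip plane parallel to the surface (no pore pressure): FS = [c' + γz cos²β tanφ'] / [γz sinβ cosβ].
γz = 19.5·4.5 = 87.75 kN/m²
Numerator = 18.6 + 87.75·cos²41.9°·tan24.3° = 18.6 + 87.75·0.5540·0.4515 = 40.550 kPa
Denominator = 87.75·sin41.9°·cos41.9° = 87.75·0.6678·0.7443 = 43.618 kPa
FS = 40.550 / 43.618 = 0.930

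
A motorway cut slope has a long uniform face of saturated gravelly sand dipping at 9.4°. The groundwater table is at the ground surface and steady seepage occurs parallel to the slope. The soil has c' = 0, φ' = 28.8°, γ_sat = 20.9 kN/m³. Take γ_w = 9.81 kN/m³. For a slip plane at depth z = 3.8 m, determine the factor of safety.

FS = 1.76

With seepage parallel to the slope and the water table at the surface, the effective normal stress on the slip plane uses the buoyant unit weight γ' = γ_sat − γ_w while the driving shear stress uses γ_sat:
FS = [c' + γ' z cos²β tanφ'] / [γ_sat z sinβ cosβ]
(For c' = 0 this reduces to FS = (γ'/γ_sat)·tanφ'/tanβ.)
γ' = 20.9 − 9.81 = 11.09 kN/m³
Numerator = 0.0 + 11.09·3.8·cos²9.4°·tan28.8° = 0.0 + 11.09·3.8·0.9733·0.5498 = 22.550 kPa
Denominator = 20.9·3.8·sin9.4°·cos9.4° = 20.9·3.8·0.1633·0.9866 = 12.797 kPa
FS = 22.550 / 12.797 = 1.762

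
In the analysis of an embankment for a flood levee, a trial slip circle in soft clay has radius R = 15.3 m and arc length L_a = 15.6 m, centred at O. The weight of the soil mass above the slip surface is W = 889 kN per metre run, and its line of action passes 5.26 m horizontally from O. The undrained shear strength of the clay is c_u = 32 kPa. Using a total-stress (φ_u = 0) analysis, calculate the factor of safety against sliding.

FS = 1.63

Taking moments about the centre O, the resisting moment is provided by the undrained shear strength acting along the arc:
M_R = c_u·L_a·R = 32·15.60·15.3 = 7637.8 kN·m/m
M_D = W·d = 889·5.26 = 4676.1 kN·m/m
FS = M_R / M_D = 7637.8 / 4676.1 = 1.633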